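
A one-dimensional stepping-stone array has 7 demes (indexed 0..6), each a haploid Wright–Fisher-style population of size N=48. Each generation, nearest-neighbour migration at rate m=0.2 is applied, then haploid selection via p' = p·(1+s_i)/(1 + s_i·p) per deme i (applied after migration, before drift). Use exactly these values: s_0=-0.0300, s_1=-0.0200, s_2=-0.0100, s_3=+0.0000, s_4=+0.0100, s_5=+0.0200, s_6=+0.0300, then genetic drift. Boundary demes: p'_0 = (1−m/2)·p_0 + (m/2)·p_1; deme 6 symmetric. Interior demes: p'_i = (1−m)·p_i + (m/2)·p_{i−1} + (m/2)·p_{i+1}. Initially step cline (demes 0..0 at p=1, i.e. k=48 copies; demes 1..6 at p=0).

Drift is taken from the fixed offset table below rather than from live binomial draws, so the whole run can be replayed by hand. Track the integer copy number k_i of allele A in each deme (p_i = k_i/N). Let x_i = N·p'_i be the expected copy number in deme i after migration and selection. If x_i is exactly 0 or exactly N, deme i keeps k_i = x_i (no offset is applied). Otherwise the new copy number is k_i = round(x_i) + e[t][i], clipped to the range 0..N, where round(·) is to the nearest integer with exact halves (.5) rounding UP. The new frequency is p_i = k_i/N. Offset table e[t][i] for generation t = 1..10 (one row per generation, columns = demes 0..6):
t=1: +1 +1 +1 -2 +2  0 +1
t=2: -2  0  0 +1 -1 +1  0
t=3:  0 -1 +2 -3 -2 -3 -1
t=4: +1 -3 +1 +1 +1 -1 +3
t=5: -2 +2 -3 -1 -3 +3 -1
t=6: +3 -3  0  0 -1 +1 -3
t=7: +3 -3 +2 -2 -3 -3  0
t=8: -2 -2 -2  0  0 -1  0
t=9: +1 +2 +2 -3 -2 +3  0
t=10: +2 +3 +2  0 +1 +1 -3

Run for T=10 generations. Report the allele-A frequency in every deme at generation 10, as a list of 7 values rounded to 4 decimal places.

[0.5000, 0.3125, 0.1458, 0.0208, 0.0000, 0.0000, 0.0000]

t=0: k=[48 0 0 0 0 0 0]
t=1: x=[43.0668 4.7134 0.0000 0.0000 0.0000 0.0000 0.0000] k=[44 6 0 0 0 0 0]
t=2: x=[39.9990 9.0507 0.5941 0.0000 0.0000 0.0000 0.0000] k=[38 9 1 0 0 0 0]
t=3: x=[34.8107 10.9285 1.6836 0.1000 0.0000 0.0000 0.0000] k=[35 10 4 0 0 0 0]
t=4: x=[32.1786 11.7201 4.1616 0.4000 0.0000 0.0000 0.0000] k=[33 9 5 1 0 0 0]
t=5: x=[30.2607 10.8296 4.9552 1.3000 0.1010 0.0000 0.0000] k=[28 13 2 0 0 0 0]
t=6: x=[26.1379 13.2057 2.8727 0.2000 0.0000 0.0000 0.0000] k=[29 10 3 0 0 0 0]
t=7: x=[26.7399 11.0275 3.3684 0.3000 0.0000 0.0000 0.0000] k=[30 8 5 0 0 0 0]
t=8: x=[27.4428 9.7422 4.7568 0.5000 0.0000 0.0000 0.0000] k=[25 8 3 1 0 0 0]
t=9: x=[22.9350 9.0507 3.2692 1.1000 0.1010 0.0000 0.0000] k=[24 11 5 0 0 0 0]
t=10: x=[22.3359 11.5222 5.0544 0.5000 0.0000 0.0000 0.0000] k=[24 15 7 1 0 0 0]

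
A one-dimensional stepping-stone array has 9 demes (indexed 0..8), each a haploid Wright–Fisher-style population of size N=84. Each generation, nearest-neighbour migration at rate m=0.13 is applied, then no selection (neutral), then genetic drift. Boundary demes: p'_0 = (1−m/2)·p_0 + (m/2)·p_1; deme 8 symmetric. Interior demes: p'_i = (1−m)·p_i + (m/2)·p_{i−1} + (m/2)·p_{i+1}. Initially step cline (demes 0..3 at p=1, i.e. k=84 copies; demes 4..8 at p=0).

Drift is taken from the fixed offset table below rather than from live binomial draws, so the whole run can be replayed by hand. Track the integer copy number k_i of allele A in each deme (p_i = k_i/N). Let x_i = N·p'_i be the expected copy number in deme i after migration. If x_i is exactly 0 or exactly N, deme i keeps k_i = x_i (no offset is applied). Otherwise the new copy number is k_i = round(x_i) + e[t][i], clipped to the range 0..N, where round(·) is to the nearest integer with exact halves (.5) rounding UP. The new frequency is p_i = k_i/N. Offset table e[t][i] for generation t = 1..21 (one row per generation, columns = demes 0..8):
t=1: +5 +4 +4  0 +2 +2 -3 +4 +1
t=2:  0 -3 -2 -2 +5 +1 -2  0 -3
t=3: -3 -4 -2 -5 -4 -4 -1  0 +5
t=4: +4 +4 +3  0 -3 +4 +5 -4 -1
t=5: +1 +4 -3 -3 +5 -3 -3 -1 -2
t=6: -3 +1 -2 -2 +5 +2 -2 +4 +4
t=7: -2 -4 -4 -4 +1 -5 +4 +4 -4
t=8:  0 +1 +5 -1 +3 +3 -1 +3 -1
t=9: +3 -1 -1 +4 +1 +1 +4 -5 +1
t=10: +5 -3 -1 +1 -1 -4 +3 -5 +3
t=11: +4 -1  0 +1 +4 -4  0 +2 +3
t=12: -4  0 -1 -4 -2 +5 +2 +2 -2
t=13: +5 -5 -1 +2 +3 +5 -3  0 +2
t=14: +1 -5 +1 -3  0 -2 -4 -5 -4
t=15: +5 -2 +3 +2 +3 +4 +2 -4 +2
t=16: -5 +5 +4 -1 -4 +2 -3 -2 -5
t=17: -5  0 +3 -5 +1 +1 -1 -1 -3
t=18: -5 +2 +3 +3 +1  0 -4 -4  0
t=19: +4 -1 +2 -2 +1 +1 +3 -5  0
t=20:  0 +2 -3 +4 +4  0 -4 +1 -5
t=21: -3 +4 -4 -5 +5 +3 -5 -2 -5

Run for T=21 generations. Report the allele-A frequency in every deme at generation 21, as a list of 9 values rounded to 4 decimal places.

[0.8214, 0.9286, 0.7619, 0.5833, 0.5476, 0.3095, 0.0000, 0.0000, 0.0000]

t=0: k=[84 84 84 84 0 0 0 0 0]
t=1: x=[84.0000 84.0000 84.0000 78.5400 5.4600 0.0000 0.0000 0.0000 0.0000] k=[84 84 84 79 7 0 0 0 0]
t=2: x=[84.0000 84.0000 83.6750 74.6450 11.2250 0.4550 0.0000 0.0000 0.0000] k=[84 84 82 73 16 1 0 0 0]
t=3: x=[84.0000 83.8700 81.5450 69.8800 18.7300 1.9100 0.0650 0.0000 0.0000] k=[84 80 80 65 15 0 0 0 0]
t=4: x=[83.7400 80.2600 79.0250 62.7250 17.2750 0.9750 0.0000 0.0000 0.0000] k=[84 84 82 63 14 5 0 0 0]
t=5: x=[84.0000 83.8700 80.8950 61.0500 16.6000 5.2600 0.3250 0.0000 0.0000] k=[84 84 78 58 22 2 0 0 0]
t=6: x=[84.0000 83.6100 77.0900 56.9600 23.0400 3.1700 0.1300 0.0000 0.0000] k=[84 84 75 55 28 5 0 0 0]
t=7: x=[84.0000 83.4150 74.2850 54.5450 28.2600 6.1700 0.3250 0.0000 0.0000] k=[84 79 70 51 29 1 4 0 0]
t=8: x=[83.6750 78.7400 69.3500 50.8050 28.6100 3.0150 3.5450 0.2600 0.0000] k=[84 80 74 50 32 6 3 3 0]
t=9: x=[83.7400 79.8700 72.8300 50.3900 31.4800 7.4950 3.1950 2.8050 0.1950] k=[84 79 72 54 32 8 7 0 1]
t=10: x=[83.6750 78.8700 71.2850 53.7400 31.8700 9.4950 6.6100 0.5200 0.9350] k=[84 76 70 55 31 5 10 0 4]
t=11: x=[83.4800 76.1300 69.4150 54.4150 30.8700 7.0150 9.0250 0.9100 3.7400] k=[84 75 69 55 35 3 9 3 7]
t=12: x=[83.4150 75.1950 68.4800 54.6100 34.2200 5.4700 8.2200 3.6500 6.7400] k=[79 75 67 51 32 10 10 6 5]
t=13: x=[78.7400 74.7400 66.4800 50.8050 31.8050 11.4300 9.7400 6.1950 5.0650] k=[84 70 65 53 35 16 7 6 7]
t=14: x=[83.0900 70.5850 64.5450 52.6100 34.9350 16.6500 7.5200 6.1300 6.9350] k=[84 66 66 50 35 15 4 1 3]
t=15: x=[82.8300 67.1700 64.9600 50.0650 34.6750 15.5850 4.5200 1.3250 2.8700] k=[84 65 68 52 38 20 7 0 5]
t=16: x=[82.7650 66.4300 66.7650 52.1300 37.7400 20.3250 7.3900 0.7800 4.6750] k=[78 71 71 51 34 22 4 0 0]
t=17: x=[77.5450 71.4550 69.7000 51.1950 34.3250 21.6100 4.9100 0.2600 0.0000] k=[73 71 73 46 35 23 4 0 0]
t=18: x=[72.8700 71.2600 71.1150 47.0400 34.9350 22.5450 4.9750 0.2600 0.0000] k=[68 73 74 50 36 23 1 0 0]
t=19: x=[68.3250 72.7400 72.3750 50.6500 36.0650 22.4150 2.3650 0.0650 0.0000] k=[72 72 74 49 37 23 5 0 0]
t=20: x=[72.0000 72.1300 72.2450 49.8450 36.8700 22.7400 5.8450 0.3250 0.0000] k=[72 74 69 54 41 23 2 1 0]
t=21: x=[72.1300 73.5450 68.3500 54.1300 40.6750 22.8050 3.3000 1.0000 0.0650] k=[69 78 64 49 46 26 0 0 0]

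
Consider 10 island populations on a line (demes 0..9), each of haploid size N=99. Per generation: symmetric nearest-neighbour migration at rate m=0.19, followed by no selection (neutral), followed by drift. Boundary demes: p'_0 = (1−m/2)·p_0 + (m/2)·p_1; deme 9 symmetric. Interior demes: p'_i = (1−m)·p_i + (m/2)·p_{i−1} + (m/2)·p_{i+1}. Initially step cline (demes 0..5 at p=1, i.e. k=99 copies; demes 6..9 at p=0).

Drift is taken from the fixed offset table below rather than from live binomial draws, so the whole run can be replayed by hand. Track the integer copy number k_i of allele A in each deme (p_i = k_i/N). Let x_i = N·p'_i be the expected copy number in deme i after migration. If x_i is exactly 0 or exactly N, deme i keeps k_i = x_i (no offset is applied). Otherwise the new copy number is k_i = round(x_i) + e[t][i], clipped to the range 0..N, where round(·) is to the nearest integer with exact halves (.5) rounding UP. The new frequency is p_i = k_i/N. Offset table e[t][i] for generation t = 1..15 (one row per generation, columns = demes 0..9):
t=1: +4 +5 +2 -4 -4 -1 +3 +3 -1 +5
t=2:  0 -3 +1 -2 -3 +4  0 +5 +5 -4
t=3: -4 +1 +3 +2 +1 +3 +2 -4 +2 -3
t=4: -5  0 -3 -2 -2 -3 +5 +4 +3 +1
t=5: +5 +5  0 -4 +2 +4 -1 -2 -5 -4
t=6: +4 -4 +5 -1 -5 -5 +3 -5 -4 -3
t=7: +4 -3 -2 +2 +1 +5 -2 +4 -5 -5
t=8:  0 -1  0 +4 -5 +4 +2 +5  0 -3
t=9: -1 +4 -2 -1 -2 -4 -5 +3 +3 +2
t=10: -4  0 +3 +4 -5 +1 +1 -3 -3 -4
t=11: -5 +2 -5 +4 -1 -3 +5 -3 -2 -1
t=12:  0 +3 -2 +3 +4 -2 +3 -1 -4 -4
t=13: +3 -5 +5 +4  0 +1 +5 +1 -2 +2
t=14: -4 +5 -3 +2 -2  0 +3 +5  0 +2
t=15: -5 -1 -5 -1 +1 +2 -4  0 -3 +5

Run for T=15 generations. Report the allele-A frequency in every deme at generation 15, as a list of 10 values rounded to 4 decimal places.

t=0: k=[99 99 99 99 99 99 0 0 0 0]
t=1: x=[99.0000 99.0000 99.0000 99.0000 99.0000 89.5950 9.4050 0.0000 0.0000 0.0000] k=[99 99 99 99 99 89 12 0 0 0]
t=2: x=[99.0000 99.0000 99.0000 99.0000 98.0500 82.6350 18.1750 1.1400 0.0000 0.0000] k=[99 99 99 99 95 87 18 6 0 0]
t=3: x=[99.0000 99.0000 99.0000 98.6200 94.6200 81.2050 23.4150 6.5700 0.5700 0.0000] k=[99 99 99 99 96 84 25 3 3 0]
t=4: x=[99.0000 99.0000 99.0000 98.7150 95.1450 79.5350 28.5150 5.0900 2.7150 0.2850] k=[99 99 99 97 93 77 34 9 6 1]
t=5: x=[99.0000 99.0000 98.8100 96.8100 91.8600 74.4350 35.7100 11.0900 5.8100 1.4750] k=[99 99 99 93 94 78 35 9 1 0]
t=6: x=[99.0000 99.0000 98.4300 93.6650 92.3850 75.4350 36.6150 10.7100 1.6650 0.0950] k=[99 99 99 93 87 70 40 6 0 0]
t=7: x=[99.0000 99.0000 98.4300 93.0000 85.9550 68.7650 39.6200 8.6600 0.5700 0.0000] k=[99 99 96 95 87 74 38 13 0 0]
t=8: x=[99.0000 98.7150 96.1900 94.3350 86.5250 71.8150 39.0450 14.1400 1.2350 0.0000] k=[99 98 96 98 82 76 41 19 1 0]
t=9: x=[98.9050 97.9050 96.3800 96.2900 82.9500 73.2450 42.2350 19.3800 2.6150 0.0950] k=[98 99 94 95 81 69 37 22 6 2]
t=10: x=[98.0950 98.4300 94.5700 93.5750 81.1900 67.1000 38.6150 21.9050 7.1400 2.3800] k=[94 98 98 98 76 68 40 19 4 0]
t=11: x=[94.3800 97.6200 98.0000 95.9100 77.3300 66.1000 40.6650 19.5700 5.0450 0.3800] k=[89 99 93 99 76 63 46 17 3 0]
t=12: x=[89.9500 97.4800 94.1400 96.2450 76.9500 62.6200 44.8600 18.4250 4.0450 0.2850] k=[90 99 92 99 81 61 48 17 0 0]
t=13: x=[90.8550 97.4800 93.3300 96.6250 80.8100 61.6650 46.2900 18.3300 1.6150 0.0000] k=[94 92 98 99 81 63 51 19 0 0]
t=14: x=[93.8100 92.7600 97.5250 97.1950 81.0000 63.5700 49.1000 20.2350 1.8050 0.0000] k=[90 98 95 99 79 64 52 25 2 0]
t=15: x=[90.7600 96.9550 95.6650 96.7200 79.4750 64.2850 50.5750 25.3800 3.9950 0.1900] k=[86 96 91 96 80 66 47 25 1 5]

[0.8687, 0.9697, 0.9192, 0.9697, 0.8081, 0.6667, 0.4747, 0.2525, 0.0101, 0.0505]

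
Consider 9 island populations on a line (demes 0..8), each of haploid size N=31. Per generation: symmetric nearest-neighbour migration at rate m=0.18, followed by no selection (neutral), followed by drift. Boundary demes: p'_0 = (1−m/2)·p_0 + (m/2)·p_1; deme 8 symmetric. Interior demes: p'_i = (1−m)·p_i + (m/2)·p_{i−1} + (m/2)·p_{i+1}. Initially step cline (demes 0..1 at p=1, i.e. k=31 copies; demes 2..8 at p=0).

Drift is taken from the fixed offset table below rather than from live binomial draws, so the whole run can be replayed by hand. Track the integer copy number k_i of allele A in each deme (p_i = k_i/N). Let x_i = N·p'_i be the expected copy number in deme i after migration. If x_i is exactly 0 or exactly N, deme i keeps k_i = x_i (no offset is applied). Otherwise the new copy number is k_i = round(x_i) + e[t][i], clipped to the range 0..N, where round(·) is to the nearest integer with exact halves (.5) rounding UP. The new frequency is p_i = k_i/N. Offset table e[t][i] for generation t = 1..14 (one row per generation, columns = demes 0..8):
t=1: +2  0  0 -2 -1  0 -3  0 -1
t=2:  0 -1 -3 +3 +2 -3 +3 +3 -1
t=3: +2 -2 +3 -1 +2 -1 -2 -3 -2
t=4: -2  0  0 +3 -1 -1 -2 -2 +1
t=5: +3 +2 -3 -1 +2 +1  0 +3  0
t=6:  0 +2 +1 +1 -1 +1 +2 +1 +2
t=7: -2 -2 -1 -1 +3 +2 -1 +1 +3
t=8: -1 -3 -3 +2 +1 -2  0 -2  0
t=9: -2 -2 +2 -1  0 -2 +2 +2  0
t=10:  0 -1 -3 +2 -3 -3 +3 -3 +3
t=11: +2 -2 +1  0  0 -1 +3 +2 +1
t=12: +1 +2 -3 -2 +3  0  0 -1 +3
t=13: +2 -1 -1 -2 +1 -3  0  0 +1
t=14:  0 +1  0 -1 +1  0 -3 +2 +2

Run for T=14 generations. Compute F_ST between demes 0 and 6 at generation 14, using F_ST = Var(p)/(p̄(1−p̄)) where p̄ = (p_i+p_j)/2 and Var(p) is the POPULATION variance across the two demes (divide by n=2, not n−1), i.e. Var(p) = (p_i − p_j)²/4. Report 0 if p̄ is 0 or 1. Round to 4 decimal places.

t=0: k=[31 31 0 0 0 0 0 0 0]
t=1: x=[31.0000 28.2100 2.7900 0.0000 0.0000 0.0000 0.0000 0.0000 0.0000] k=[31 28 3 0 0 0 0 0 0]
t=2: x=[30.7300 26.0200 4.9800 0.2700 0.0000 0.0000 0.0000 0.0000 0.0000] k=[31 25 2 3 0 0 0 0 0]
t=3: x=[30.4600 23.4700 4.1600 2.6400 0.2700 0.0000 0.0000 0.0000 0.0000] k=[31 21 7 2 2 0 0 0 0]
t=4: x=[30.1000 20.6400 7.8100 2.4500 1.8200 0.1800 0.0000 0.0000 0.0000] k=[28 21 8 5 1 0 0 0 0]
t=5: x=[27.3700 20.4600 8.9000 4.9100 1.2700 0.0900 0.0000 0.0000 0.0000] k=[30 22 6 4 3 1 0 0 0]
t=6: x=[29.2800 21.2800 7.2600 4.0900 2.9100 1.0900 0.0900 0.0000 0.0000] k=[29 23 8 5 2 2 2 0 0]
t=7: x=[28.4600 22.1900 9.0800 5.0000 2.2700 2.0000 1.8200 0.1800 0.0000] k=[26 20 8 4 5 4 1 1 0]
t=8: x=[25.4600 19.4600 8.7200 4.4500 4.8200 3.8200 1.2700 0.9100 0.0900] k=[24 16 6 6 6 2 1 0 0]
t=9: x=[23.2800 15.8200 6.9000 6.0000 5.6400 2.2700 1.0000 0.0900 0.0000] k=[21 14 9 5 6 0 3 2 0]
t=10: x=[20.3700 14.1800 9.0900 5.4500 5.3700 0.8100 2.6400 1.9100 0.1800] k=[20 13 6 7 2 0 6 0 3]
t=11: x=[19.3700 13.0000 6.7200 6.4600 2.2700 0.7200 4.9200 0.8100 2.7300] k=[21 11 8 6 2 0 8 3 4]
t=12: x=[20.1000 11.6300 8.0900 5.8200 2.1800 0.9000 6.8300 3.5400 3.9100] k=[21 14 5 4 5 1 7 3 7]
t=13: x=[20.3700 13.8200 5.7200 4.1800 4.5500 1.9000 6.1000 3.7200 6.6400] k=[22 13 5 2 6 0 6 4 8]
t=14: x=[21.1900 13.0900 5.4500 2.6300 5.1000 1.0800 5.2800 4.5400 7.6400] k=[21 14 5 2 6 1 2 7 10]

0.4025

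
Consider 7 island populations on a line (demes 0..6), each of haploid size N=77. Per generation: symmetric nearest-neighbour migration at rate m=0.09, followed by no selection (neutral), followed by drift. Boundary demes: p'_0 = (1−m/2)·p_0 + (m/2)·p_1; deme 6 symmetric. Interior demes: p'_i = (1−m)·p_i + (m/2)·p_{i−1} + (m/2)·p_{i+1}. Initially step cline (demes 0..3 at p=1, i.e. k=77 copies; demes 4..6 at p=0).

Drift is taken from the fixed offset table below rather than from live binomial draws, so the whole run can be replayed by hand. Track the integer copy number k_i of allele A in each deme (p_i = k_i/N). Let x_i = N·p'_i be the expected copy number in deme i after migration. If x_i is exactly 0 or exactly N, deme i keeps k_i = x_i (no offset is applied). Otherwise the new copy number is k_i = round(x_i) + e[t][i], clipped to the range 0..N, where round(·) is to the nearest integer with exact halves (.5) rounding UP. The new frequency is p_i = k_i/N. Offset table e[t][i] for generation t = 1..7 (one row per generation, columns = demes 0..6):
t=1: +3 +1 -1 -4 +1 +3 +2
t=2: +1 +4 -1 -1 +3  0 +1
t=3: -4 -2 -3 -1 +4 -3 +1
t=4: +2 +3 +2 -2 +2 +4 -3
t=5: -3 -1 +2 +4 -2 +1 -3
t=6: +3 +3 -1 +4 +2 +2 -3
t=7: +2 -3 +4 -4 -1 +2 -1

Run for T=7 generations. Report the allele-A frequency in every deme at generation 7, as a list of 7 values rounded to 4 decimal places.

t=0: k=[77 77 77 77 0 0 0]
t=1: x=[77.0000 77.0000 77.0000 73.5350 3.4650 0.0000 0.0000] k=[77 77 77 70 4 0 0]
t=2: x=[77.0000 77.0000 76.6850 67.3450 6.7900 0.1800 0.0000] k=[77 77 76 66 10 0 0]
t=3: x=[77.0000 76.9550 75.5950 63.9300 12.0700 0.4500 0.0000] k=[77 75 73 63 16 0 0]
t=4: x=[76.9100 75.0000 72.6400 61.3350 17.3950 0.7200 0.0000] k=[77 77 75 59 19 5 0]
t=5: x=[77.0000 76.9100 74.3700 57.9200 20.1700 5.4050 0.2250] k=[77 76 76 62 18 6 0]
t=6: x=[76.9550 76.0450 75.3700 60.6500 19.4400 6.2700 0.2700] k=[77 77 74 65 21 8 0]
t=7: x=[77.0000 76.8650 73.7300 63.4250 22.3950 8.2250 0.3600] k=[77 74 77 59 21 10 0]

[1.0000, 0.9610, 1.0000, 0.7662, 0.2727, 0.1299, 0.0000]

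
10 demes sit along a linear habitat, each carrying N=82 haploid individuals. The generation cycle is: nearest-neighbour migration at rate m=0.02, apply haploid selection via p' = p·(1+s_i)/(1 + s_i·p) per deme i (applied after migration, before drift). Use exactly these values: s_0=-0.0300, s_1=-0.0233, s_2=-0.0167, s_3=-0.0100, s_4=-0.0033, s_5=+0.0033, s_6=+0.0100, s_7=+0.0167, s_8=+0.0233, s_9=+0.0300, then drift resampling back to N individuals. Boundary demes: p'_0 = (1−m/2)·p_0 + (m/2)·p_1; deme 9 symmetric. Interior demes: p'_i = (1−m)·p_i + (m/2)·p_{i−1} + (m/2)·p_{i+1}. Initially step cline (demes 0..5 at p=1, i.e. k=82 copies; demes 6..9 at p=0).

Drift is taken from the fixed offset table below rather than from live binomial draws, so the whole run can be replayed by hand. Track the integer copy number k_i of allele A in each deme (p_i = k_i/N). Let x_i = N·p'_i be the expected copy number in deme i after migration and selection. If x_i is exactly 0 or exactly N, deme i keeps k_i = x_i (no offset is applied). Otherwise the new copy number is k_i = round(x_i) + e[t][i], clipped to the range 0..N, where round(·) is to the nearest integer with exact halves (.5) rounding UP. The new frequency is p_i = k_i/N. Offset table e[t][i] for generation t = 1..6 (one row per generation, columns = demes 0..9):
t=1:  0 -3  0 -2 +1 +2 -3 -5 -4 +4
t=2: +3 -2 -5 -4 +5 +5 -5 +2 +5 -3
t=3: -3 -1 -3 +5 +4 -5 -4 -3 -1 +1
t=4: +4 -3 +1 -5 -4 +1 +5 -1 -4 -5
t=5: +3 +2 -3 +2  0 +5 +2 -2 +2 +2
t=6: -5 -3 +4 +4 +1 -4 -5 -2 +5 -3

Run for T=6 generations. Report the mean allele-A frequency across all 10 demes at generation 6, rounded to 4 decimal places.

0.5939

t=0: k=[82 82 82 82 82 82 0 0 0 0]
t=1: x=[82.0000 82.0000 82.0000 82.0000 82.0000 81.1827 0.8281 0.0000 0.0000 0.0000] k=[82 82 82 82 82 82 0 0 0 0]
t=2: x=[82.0000 82.0000 82.0000 82.0000 82.0000 81.1827 0.8281 0.0000 0.0000 0.0000] k=[82 82 82 82 82 82 0 0 0 0]
t=3: x=[82.0000 82.0000 82.0000 82.0000 82.0000 81.1827 0.8281 0.0000 0.0000 0.0000] k=[82 82 82 82 82 76 0 0 0 0]
t=4: x=[82.0000 82.0000 82.0000 82.0000 81.9398 75.3202 0.7675 0.0000 0.0000 0.0000] k=[82 82 82 82 78 76 6 0 0 0]
t=5: x=[82.0000 82.0000 82.0000 81.9596 78.0075 75.3402 6.7010 0.0610 0.0000 0.0000] k=[82 82 82 82 78 80 9 0 0 0]
t=6: x=[82.0000 82.0000 82.0000 81.9596 78.0476 79.2787 9.7048 0.0915 0.0000 0.0000] k=[82 82 82 82 79 75 5 0 0 0]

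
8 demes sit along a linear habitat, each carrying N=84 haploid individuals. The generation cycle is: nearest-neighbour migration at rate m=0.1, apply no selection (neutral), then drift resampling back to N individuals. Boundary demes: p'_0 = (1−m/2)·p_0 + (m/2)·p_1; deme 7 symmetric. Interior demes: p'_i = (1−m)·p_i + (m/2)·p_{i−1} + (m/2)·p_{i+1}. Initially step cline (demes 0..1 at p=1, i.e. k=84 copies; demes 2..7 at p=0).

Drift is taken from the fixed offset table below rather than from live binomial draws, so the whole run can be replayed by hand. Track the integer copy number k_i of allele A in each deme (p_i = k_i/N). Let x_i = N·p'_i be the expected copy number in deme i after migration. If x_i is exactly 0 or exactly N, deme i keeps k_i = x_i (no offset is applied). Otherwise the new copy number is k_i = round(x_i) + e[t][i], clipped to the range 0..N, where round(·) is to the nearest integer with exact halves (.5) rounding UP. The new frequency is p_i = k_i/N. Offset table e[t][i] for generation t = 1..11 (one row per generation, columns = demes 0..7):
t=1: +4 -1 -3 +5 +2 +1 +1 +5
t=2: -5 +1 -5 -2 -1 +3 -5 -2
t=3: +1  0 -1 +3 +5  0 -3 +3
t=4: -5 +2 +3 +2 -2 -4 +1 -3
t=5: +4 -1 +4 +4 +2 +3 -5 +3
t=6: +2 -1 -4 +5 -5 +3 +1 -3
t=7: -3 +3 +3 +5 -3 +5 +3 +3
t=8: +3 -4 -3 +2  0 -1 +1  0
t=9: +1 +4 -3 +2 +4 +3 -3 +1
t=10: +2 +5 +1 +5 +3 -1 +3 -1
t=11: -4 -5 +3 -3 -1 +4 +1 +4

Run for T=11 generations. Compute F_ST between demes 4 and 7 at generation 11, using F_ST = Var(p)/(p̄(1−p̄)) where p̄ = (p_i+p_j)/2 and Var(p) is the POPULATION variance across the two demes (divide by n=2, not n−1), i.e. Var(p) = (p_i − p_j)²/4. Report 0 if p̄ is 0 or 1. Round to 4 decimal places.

t=0: k=[84 84 0 0 0 0 0 0]
t=1: x=[84.0000 79.8000 4.2000 0.0000 0.0000 0.0000 0.0000 0.0000] k=[84 79 1 0 0 0 0 0]
t=2: x=[83.7500 75.3500 4.8500 0.0500 0.0000 0.0000 0.0000 0.0000] k=[79 76 0 0 0 0 0 0]
t=3: x=[78.8500 72.3500 3.8000 0.0000 0.0000 0.0000 0.0000 0.0000] k=[80 72 3 0 0 0 0 0]
t=4: x=[79.6000 68.9500 6.3000 0.1500 0.0000 0.0000 0.0000 0.0000] k=[75 71 9 2 0 0 0 0]
t=5: x=[74.8000 68.1000 11.7500 2.2500 0.1000 0.0000 0.0000 0.0000] k=[79 67 16 6 2 0 0 0]
t=6: x=[78.4000 65.0500 18.0500 6.3000 2.1000 0.1000 0.0000 0.0000] k=[80 64 14 11 0 3 0 0]
t=7: x=[79.2000 62.3000 16.3500 10.6000 0.7000 2.7000 0.1500 0.0000] k=[76 65 19 16 0 8 3 0]
t=8: x=[75.4500 63.2500 21.1500 15.3500 1.2000 7.3500 3.1000 0.1500] k=[78 59 18 17 1 6 4 0]
t=9: x=[77.0500 57.9000 20.0000 16.2500 2.0500 5.6500 3.9000 0.2000] k=[78 62 17 18 6 9 1 1]
t=10: x=[77.2000 60.5500 19.3000 17.3500 6.7500 8.4500 1.4000 1.0000] k=[79 66 20 22 10 7 4 0]
t=11: x=[78.3500 64.3500 22.4000 21.3000 10.4500 7.0000 3.9500 0.2000] k=[74 59 25 18 9 11 5 4]

0.0124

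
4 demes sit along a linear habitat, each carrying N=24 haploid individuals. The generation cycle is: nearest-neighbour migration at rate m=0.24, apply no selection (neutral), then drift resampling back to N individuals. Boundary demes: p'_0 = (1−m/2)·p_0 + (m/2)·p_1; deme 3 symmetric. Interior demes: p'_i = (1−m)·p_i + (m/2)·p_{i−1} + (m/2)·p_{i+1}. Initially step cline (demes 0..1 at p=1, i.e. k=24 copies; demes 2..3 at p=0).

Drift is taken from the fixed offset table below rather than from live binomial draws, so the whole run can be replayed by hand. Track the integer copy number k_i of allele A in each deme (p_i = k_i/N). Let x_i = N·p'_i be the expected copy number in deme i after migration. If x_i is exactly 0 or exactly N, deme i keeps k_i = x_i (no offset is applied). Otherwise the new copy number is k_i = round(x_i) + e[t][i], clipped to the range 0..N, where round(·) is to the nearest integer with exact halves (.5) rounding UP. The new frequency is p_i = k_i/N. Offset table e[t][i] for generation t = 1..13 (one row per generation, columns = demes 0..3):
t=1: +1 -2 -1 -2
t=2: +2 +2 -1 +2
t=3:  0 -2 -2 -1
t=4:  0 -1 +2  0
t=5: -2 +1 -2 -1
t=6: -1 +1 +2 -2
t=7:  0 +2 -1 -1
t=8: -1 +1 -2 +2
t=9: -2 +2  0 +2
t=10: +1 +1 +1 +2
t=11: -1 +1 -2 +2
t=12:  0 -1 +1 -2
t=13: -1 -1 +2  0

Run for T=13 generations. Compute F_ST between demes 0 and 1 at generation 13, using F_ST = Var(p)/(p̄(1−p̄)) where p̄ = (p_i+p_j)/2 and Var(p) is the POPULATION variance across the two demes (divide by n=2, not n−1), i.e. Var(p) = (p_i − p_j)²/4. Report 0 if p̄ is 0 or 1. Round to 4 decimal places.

0.0018

t=0: k=[24 24 0 0]
t=1: x=[24.0000 21.1200 2.8800 0.0000] k=[24 19 2 0]
t=2: x=[23.4000 17.5600 3.8000 0.2400] k=[24 20 3 2]
t=3: x=[23.5200 18.4400 4.9200 2.1200] k=[24 16 3 1]
t=4: x=[23.0400 15.4000 4.3200 1.2400] k=[23 14 6 1]
t=5: x=[21.9200 14.1200 6.3600 1.6000] k=[20 15 4 1]
t=6: x=[19.4000 14.2800 4.9600 1.3600] k=[18 15 7 0]
t=7: x=[17.6400 14.4000 7.1200 0.8400] k=[18 16 6 0]
t=8: x=[17.7600 15.0400 6.4800 0.7200] k=[17 16 4 3]
t=9: x=[16.8800 14.6800 5.3200 3.1200] k=[15 17 5 5]
t=10: x=[15.2400 15.3200 6.4400 5.0000] k=[16 16 7 7]
t=11: x=[16.0000 14.9200 8.0800 7.0000] k=[15 16 6 9]
t=12: x=[15.1200 14.6800 7.5600 8.6400] k=[15 14 9 7]
t=13: x=[14.8800 13.5200 9.3600 7.2400] k=[14 13 11 7]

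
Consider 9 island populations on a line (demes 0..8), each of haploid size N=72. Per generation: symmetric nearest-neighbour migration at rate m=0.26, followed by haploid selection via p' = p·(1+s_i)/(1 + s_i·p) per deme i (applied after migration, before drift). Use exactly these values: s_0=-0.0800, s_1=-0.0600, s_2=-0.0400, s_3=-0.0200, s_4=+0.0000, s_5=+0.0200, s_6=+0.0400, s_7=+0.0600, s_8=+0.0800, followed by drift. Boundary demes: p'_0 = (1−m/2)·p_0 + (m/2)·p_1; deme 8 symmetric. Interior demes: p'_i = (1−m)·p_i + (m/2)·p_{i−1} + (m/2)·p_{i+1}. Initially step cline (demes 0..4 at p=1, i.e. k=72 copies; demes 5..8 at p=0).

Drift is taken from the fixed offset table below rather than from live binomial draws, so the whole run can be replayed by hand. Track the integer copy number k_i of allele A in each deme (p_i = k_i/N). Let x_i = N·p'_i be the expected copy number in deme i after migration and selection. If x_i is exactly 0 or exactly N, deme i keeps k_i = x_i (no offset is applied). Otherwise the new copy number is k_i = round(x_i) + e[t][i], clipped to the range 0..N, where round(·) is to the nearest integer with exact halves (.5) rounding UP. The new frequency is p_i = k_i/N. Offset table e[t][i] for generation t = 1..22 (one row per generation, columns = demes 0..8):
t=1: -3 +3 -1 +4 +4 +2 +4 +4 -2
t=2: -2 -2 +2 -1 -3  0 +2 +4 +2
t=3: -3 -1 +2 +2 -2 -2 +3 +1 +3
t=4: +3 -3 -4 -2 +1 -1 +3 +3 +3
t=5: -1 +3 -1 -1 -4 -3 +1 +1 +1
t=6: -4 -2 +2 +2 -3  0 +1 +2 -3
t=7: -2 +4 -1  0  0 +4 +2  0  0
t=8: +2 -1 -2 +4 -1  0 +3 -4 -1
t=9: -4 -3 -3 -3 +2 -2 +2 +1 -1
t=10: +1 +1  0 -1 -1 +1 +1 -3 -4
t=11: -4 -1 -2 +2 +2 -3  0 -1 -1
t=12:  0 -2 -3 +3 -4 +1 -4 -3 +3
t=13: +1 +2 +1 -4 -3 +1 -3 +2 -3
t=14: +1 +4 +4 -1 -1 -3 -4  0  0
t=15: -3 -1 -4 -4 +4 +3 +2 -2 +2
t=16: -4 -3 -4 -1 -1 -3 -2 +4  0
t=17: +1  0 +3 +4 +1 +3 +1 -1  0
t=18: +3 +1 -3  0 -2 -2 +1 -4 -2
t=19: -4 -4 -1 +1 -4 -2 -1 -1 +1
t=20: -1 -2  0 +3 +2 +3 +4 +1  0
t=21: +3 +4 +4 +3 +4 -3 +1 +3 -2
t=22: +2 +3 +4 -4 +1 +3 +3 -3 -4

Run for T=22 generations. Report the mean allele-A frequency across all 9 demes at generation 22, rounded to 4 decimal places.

t=0: k=[72 72 72 72 72 0 0 0 0]
t=1: x=[72.0000 72.0000 72.0000 72.0000 62.6400 9.5224 0.0000 0.0000 0.0000] k=[72 72 72 72 67 12 0 0 0]
t=2: x=[72.0000 72.0000 72.0000 71.3369 60.5000 17.8546 1.6210 0.0000 0.0000] k=[72 72 72 70 58 18 4 0 0]
t=3: x=[72.0000 72.0000 71.7292 68.6358 54.3600 21.6789 5.4958 0.5510 0.0000] k=[72 72 72 71 52 20 8 2 0]
t=4: x=[72.0000 72.0000 71.8646 68.5951 50.3100 22.9082 9.0869 2.6656 0.2807] k=[72 72 68 67 51 22 12 6 3]
t=5: x=[72.0000 71.4471 68.2474 64.9221 49.3100 24.7909 12.9309 6.7375 3.6475] k=[72 72 67 64 45 22 14 8 5]
t=6: x=[72.0000 71.3089 67.0760 61.7436 44.4800 24.2676 14.7138 8.8317 5.7865] k=[72 69 69 64 41 24 16 11 3]
t=7: x=[71.5763 69.2298 68.2059 61.4798 41.7800 25.4951 16.8918 11.1480 4.3437] k=[70 72 67 61 42 29 19 11 4]
t=8: x=[70.1127 71.0327 66.6721 59.0974 42.7800 29.7350 19.8183 11.6894 5.2740] k=[72 70 65 63 42 30 23 8 4]
t=9: x=[71.7175 69.4628 65.1408 60.3338 43.1700 30.9991 22.5631 9.9179 4.8572] k=[68 66 62 57 45 29 25 11 4]
t=10: x=[67.3933 65.3772 61.5094 55.8382 44.4800 30.9088 24.3277 12.5005 5.2740] k=[68 66 62 55 43 32 25 10 1]
t=11: x=[67.3933 65.3772 61.2418 54.0794 43.1300 32.8734 24.5911 11.3251 2.3380] k=[63 64 59 56 45 30 25 10 1]
t=12: x=[62.4609 62.7317 58.8263 54.6958 44.4800 31.6508 24.3277 11.3251 2.3380] k=[62 61 56 58 40 33 20 8 5]
t=13: x=[61.1222 59.8686 56.4173 55.1406 41.4300 32.5729 20.7037 9.6465 5.7865] k=[62 62 57 51 38 34 18 12 3]
t=14: x=[61.2601 60.7762 56.3764 49.7808 39.1700 32.7933 19.8591 12.1887 4.4828] k=[62 65 60 49 38 30 16 12 4]
t=15: x=[61.6742 63.5073 58.7852 48.6826 38.3900 29.5644 17.8207 12.0535 5.4129] k=[59 63 55 45 42 33 20 10 7]
t=16: x=[58.6362 60.8702 54.1986 45.5730 41.2200 32.8334 20.9681 11.4604 7.9162] k=[55 58 50 45 40 30 19 15 8]
t=17: x=[54.3007 55.8066 49.7676 44.6582 39.3500 30.2167 20.4799 15.3003 9.5285] k=[55 56 53 49 40 33 21 14 10]
t=18: x=[54.0292 54.6792 52.2911 48.0280 40.2600 32.7031 22.2484 15.0727 11.2303] k=[57 56 49 48 38 31 23 11 9]
t=19: x=[55.8495 54.4106 49.1480 46.4983 38.3900 31.2197 23.0908 12.9057 9.8990] k=[52 50 48 47 34 29 22 12 11]
t=20: x=[50.5042 49.0435 47.4742 45.1005 35.0400 29.0826 22.2078 13.8087 11.8736] k=[50 47 47 48 37 32 26 15 12]
t=21: x=[48.3038 46.3782 46.4613 46.1060 37.7800 32.2221 25.9979 16.7781 13.1995] k=[51 50 50 49 42 29 27 20 11]
t=22: x=[49.6041 49.1766 49.2394 47.8972 41.2200 30.7784 27.0086 20.5858 12.9682] k=[52 52 53 44 42 34 30 18 9]

0.5154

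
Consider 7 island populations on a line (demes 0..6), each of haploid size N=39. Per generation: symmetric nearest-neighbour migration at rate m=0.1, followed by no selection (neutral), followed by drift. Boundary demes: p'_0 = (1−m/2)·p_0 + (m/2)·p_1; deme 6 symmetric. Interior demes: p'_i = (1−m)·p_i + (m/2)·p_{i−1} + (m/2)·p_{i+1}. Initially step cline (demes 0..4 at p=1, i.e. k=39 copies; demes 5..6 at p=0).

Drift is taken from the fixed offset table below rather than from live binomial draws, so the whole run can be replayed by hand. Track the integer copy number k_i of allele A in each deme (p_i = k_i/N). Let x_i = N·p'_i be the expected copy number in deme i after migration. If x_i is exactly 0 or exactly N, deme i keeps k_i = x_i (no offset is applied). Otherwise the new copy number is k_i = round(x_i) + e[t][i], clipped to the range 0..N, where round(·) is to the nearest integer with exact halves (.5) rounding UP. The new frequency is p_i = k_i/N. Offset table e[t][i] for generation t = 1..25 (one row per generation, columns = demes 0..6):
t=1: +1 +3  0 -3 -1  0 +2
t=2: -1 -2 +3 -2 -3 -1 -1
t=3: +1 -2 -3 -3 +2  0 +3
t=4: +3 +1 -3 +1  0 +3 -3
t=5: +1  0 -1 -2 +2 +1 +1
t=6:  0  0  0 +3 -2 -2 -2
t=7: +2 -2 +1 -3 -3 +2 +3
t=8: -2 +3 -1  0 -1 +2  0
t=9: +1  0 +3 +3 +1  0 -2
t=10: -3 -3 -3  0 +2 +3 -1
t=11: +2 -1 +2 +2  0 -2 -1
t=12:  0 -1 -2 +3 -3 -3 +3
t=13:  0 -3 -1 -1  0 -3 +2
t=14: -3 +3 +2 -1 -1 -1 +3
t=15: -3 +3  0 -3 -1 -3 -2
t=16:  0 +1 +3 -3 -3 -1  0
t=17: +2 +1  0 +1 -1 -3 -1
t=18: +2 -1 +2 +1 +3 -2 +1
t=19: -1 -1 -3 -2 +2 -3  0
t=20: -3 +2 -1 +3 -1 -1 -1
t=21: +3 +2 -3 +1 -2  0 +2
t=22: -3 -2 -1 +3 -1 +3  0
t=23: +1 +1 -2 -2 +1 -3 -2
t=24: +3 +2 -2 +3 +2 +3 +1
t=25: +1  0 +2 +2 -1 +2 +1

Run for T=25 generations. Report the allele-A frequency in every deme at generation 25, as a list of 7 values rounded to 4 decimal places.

t=0: k=[39 39 39 39 39 0 0]
t=1: x=[39.0000 39.0000 39.0000 39.0000 37.0500 1.9500 0.0000] k=[39 39 39 39 36 2 0]
t=2: x=[39.0000 39.0000 39.0000 38.8500 34.4500 3.6000 0.1000] k=[39 39 39 37 31 3 0]
t=3: x=[39.0000 39.0000 38.9000 36.8000 29.9000 4.2500 0.1500] k=[39 39 36 34 32 4 3]
t=4: x=[39.0000 38.8500 36.0500 34.0000 30.7000 5.3500 3.0500] k=[39 39 33 35 31 8 0]
t=5: x=[39.0000 38.7000 33.4000 34.7000 30.0500 8.7500 0.4000] k=[39 39 32 33 32 10 1]
t=6: x=[39.0000 38.6500 32.4000 32.9000 30.9500 10.6500 1.4500] k=[39 39 32 36 29 9 0]
t=7: x=[39.0000 38.6500 32.5500 35.4500 28.3500 9.5500 0.4500] k=[39 37 34 32 25 12 3]
t=8: x=[38.9000 36.9500 34.0500 31.7500 24.7000 12.2000 3.4500] k=[37 39 33 32 24 14 3]
t=9: x=[37.1000 38.6000 33.2500 31.6500 23.9000 13.9500 3.5500] k=[38 39 36 35 25 14 2]
t=10: x=[38.0500 38.8000 36.1000 34.5500 24.9500 13.9500 2.6000] k=[35 36 33 35 27 17 2]
t=11: x=[35.0500 35.8000 33.2500 34.5000 26.9000 16.7500 2.7500] k=[37 35 35 37 27 15 2]
t=12: x=[36.9000 35.1000 35.1000 36.4000 26.9000 14.9500 2.6500] k=[37 34 33 39 24 12 6]
t=13: x=[36.8500 34.1000 33.3500 37.9500 24.1500 12.3000 6.3000] k=[37 31 32 37 24 9 8]
t=14: x=[36.7000 31.3500 32.2000 36.1000 23.9000 9.7000 8.0500] k=[34 34 34 35 23 9 11]
t=15: x=[34.0000 34.0000 34.0500 34.3500 22.9000 9.8000 10.9000] k=[31 37 34 31 22 7 9]
t=16: x=[31.3000 36.5500 34.0000 30.7000 21.7000 7.8500 8.9000] k=[31 38 37 28 19 7 9]
t=17: x=[31.3500 37.6000 36.6000 28.0000 18.8500 7.7000 8.9000] k=[33 39 37 29 18 5 8]
t=18: x=[33.3000 38.6000 36.7000 28.8500 17.9000 5.8000 7.8500] k=[35 38 39 30 21 4 9]
t=19: x=[35.1500 37.9000 38.5000 30.0000 20.6000 5.1000 8.7500] k=[34 37 36 28 23 2 9]
t=20: x=[34.1500 36.8000 35.6500 28.1500 22.2000 3.4000 8.6500] k=[31 39 35 31 21 2 8]
t=21: x=[31.4000 38.4000 35.0000 30.7000 20.5500 3.2500 7.7000] k=[34 39 32 32 19 3 10]
t=22: x=[34.2500 38.4000 32.3500 31.3500 18.8500 4.1500 9.6500] k=[31 36 31 34 18 7 10]
t=23: x=[31.2500 35.5000 31.4000 33.0500 18.2500 7.7000 9.8500] k=[32 37 29 31 19 5 8]
t=24: x=[32.2500 36.3500 29.5000 30.3000 18.9000 5.8500 7.8500] k=[35 38 28 33 21 9 9]
t=25: x=[35.1500 37.3500 28.7500 32.1500 21.0000 9.6000 9.0000] k=[36 37 31 34 20 12 10]

[0.9231, 0.9487, 0.7949, 0.8718, 0.5128, 0.3077, 0.2564]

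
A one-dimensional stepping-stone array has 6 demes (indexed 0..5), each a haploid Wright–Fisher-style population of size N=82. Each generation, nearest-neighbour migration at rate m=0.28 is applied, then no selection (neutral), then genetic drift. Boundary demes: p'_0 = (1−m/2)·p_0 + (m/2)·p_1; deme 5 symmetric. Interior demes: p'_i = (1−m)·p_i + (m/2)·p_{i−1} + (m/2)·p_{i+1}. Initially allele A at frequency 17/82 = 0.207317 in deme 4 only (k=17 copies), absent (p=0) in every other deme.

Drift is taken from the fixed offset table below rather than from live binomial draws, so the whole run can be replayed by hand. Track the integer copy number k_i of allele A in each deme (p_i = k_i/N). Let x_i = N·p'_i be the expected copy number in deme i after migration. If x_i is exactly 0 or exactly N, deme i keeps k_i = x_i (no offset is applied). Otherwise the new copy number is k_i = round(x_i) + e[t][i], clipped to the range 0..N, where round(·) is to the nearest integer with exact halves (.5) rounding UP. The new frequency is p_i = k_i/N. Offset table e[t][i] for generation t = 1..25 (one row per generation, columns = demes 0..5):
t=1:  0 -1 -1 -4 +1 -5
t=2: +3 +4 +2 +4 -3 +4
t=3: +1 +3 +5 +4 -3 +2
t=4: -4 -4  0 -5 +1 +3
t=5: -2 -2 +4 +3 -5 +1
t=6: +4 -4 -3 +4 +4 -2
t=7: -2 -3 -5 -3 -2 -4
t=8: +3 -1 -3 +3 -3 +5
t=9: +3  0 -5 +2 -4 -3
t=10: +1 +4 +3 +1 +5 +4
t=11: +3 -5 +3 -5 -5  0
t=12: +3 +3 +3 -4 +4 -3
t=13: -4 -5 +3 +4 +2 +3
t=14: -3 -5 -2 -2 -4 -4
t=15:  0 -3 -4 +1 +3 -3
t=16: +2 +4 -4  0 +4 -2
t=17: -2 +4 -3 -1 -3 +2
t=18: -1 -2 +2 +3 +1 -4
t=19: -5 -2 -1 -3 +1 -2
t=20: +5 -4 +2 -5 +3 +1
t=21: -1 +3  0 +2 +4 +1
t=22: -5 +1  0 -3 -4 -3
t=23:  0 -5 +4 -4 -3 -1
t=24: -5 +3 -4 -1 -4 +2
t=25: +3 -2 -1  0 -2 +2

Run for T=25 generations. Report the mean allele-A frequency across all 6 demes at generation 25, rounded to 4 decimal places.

t=0: k=[0 0 0 0 17 0]
t=1: x=[0.0000 0.0000 0.0000 2.3800 12.2400 2.3800] k=[0 0 0 0 13 0]
t=2: x=[0.0000 0.0000 0.0000 1.8200 9.3600 1.8200] k=[0 0 0 6 6 6]
t=3: x=[0.0000 0.0000 0.8400 5.1600 6.0000 6.0000] k=[0 0 6 9 3 8]
t=4: x=[0.0000 0.8400 5.5800 7.7400 4.5400 7.3000] k=[0 0 6 3 6 10]
t=5: x=[0.0000 0.8400 4.7400 3.8400 6.1400 9.4400] k=[0 0 9 7 1 10]
t=6: x=[0.0000 1.2600 7.4600 6.4400 3.1000 8.7400] k=[0 0 4 10 7 7]
t=7: x=[0.0000 0.5600 4.2800 8.7400 7.4200 7.0000] k=[0 0 0 6 5 3]
t=8: x=[0.0000 0.0000 0.8400 5.0200 4.8600 3.2800] k=[0 0 0 8 2 8]
t=9: x=[0.0000 0.0000 1.1200 6.0400 3.6800 7.1600] k=[0 0 0 8 0 4]
t=10: x=[0.0000 0.0000 1.1200 5.7600 1.6800 3.4400] k=[0 0 4 7 7 7]
t=11: x=[0.0000 0.5600 3.8600 6.5800 7.0000 7.0000] k=[0 0 7 2 2 7]
t=12: x=[0.0000 0.9800 5.3200 2.7000 2.7000 6.3000] k=[0 4 8 0 7 3]
t=13: x=[0.5600 4.0000 6.3200 2.1000 5.4600 3.5600] k=[0 0 9 6 7 7]
t=14: x=[0.0000 1.2600 7.3200 6.5600 6.8600 7.0000] k=[0 0 5 5 3 3]
t=15: x=[0.0000 0.7000 4.3000 4.7200 3.2800 3.0000] k=[0 0 0 6 6 0]
t=16: x=[0.0000 0.0000 0.8400 5.1600 5.1600 0.8400] k=[0 0 0 5 9 0]
t=17: x=[0.0000 0.0000 0.7000 4.8600 7.1800 1.2600] k=[0 0 0 4 4 3]
t=18: x=[0.0000 0.0000 0.5600 3.4400 3.8600 3.1400] k=[0 0 3 6 5 0]
t=19: x=[0.0000 0.4200 3.0000 5.4400 4.4400 0.7000] k=[0 0 2 2 5 0]
t=20: x=[0.0000 0.2800 1.7200 2.4200 3.8800 0.7000] k=[0 0 4 0 7 2]
t=21: x=[0.0000 0.5600 2.8800 1.5400 5.3200 2.7000] k=[0 4 3 4 9 4]
t=22: x=[0.5600 3.3000 3.2800 4.5600 7.6000 4.7000] k=[0 4 3 2 4 2]
t=23: x=[0.5600 3.3000 3.0000 2.4200 3.4400 2.2800] k=[1 0 7 0 0 1]
t=24: x=[0.8600 1.1200 5.0400 0.9800 0.1400 0.8600] k=[0 4 1 0 0 3]
t=25: x=[0.5600 3.0200 1.2800 0.1400 0.4200 2.5800] k=[4 1 0 0 0 5]

0.0203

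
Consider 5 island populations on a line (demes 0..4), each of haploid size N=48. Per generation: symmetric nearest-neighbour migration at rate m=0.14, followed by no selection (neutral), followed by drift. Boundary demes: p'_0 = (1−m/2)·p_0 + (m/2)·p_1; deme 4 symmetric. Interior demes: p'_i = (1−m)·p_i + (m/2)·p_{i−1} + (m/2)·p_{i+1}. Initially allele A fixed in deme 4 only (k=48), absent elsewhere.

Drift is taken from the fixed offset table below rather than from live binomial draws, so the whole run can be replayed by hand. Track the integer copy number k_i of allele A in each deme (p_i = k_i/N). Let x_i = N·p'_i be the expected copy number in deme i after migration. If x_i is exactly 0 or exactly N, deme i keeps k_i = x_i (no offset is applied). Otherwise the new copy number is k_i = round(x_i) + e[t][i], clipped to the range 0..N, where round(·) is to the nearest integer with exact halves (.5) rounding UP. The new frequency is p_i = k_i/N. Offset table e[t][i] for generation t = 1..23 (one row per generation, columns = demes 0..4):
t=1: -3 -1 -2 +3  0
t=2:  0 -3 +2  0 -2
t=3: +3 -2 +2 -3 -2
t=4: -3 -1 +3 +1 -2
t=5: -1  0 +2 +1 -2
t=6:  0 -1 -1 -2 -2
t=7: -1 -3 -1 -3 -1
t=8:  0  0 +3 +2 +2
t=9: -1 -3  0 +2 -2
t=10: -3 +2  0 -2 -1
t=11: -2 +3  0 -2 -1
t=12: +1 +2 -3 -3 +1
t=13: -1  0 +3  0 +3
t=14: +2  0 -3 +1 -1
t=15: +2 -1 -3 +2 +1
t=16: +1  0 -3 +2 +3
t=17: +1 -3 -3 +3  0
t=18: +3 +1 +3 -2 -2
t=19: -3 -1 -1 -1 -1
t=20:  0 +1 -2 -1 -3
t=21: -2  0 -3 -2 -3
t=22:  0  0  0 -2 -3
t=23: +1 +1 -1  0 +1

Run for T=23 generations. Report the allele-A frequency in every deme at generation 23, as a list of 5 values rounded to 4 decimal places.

[0.1042, 0.1042, 0.0417, 0.1667, 0.2292]

t=0: k=[0 0 0 0 48]
t=1: x=[0.0000 0.0000 0.0000 3.3600 44.6400] k=[0 0 0 6 45]
t=2: x=[0.0000 0.0000 0.4200 8.3100 42.2700] k=[0 0 2 8 40]
t=3: x=[0.0000 0.1400 2.2800 9.8200 37.7600] k=[0 0 4 7 36]
t=4: x=[0.0000 0.2800 3.9300 8.8200 33.9700] k=[0 0 7 10 32]
t=5: x=[0.0000 0.4900 6.7200 11.3300 30.4600] k=[0 0 9 12 28]
t=6: x=[0.0000 0.6300 8.5800 12.9100 26.8800] k=[0 0 8 11 25]
t=7: x=[0.0000 0.5600 7.6500 11.7700 24.0200] k=[0 0 7 9 23]
t=8: x=[0.0000 0.4900 6.6500 9.8400 22.0200] k=[0 0 10 12 24]
t=9: x=[0.0000 0.7000 9.4400 12.7000 23.1600] k=[0 0 9 15 21]
t=10: x=[0.0000 0.6300 8.7900 15.0000 20.5800] k=[0 3 9 13 20]
t=11: x=[0.2100 3.2100 8.8600 13.2100 19.5100] k=[0 6 9 11 19]
t=12: x=[0.4200 5.7900 8.9300 11.4200 18.4400] k=[1 8 6 8 19]
t=13: x=[1.4900 7.3700 6.2800 8.6300 18.2300] k=[0 7 9 9 21]
t=14: x=[0.4900 6.6500 8.8600 9.8400 20.1600] k=[2 7 6 11 19]
t=15: x=[2.3500 6.5800 6.4200 11.2100 18.4400] k=[4 6 3 13 19]
t=16: x=[4.1400 5.6500 3.9100 12.7200 18.5800] k=[5 6 1 15 22]
t=17: x=[5.0700 5.5800 2.3300 14.5100 21.5100] k=[6 3 0 18 22]
t=18: x=[5.7900 3.0000 1.4700 17.0200 21.7200] k=[9 4 4 15 20]
t=19: x=[8.6500 4.3500 4.7700 14.5800 19.6500] k=[6 3 4 14 19]
t=20: x=[5.7900 3.2800 4.6300 13.6500 18.6500] k=[6 4 3 13 16]
t=21: x=[5.8600 4.0700 3.7700 12.5100 15.7900] k=[4 4 1 11 13]
t=22: x=[4.0000 3.7900 1.9100 10.4400 12.8600] k=[4 4 2 8 10]
t=23: x=[4.0000 3.8600 2.5600 7.7200 9.8600] k=[5 5 2 8 11]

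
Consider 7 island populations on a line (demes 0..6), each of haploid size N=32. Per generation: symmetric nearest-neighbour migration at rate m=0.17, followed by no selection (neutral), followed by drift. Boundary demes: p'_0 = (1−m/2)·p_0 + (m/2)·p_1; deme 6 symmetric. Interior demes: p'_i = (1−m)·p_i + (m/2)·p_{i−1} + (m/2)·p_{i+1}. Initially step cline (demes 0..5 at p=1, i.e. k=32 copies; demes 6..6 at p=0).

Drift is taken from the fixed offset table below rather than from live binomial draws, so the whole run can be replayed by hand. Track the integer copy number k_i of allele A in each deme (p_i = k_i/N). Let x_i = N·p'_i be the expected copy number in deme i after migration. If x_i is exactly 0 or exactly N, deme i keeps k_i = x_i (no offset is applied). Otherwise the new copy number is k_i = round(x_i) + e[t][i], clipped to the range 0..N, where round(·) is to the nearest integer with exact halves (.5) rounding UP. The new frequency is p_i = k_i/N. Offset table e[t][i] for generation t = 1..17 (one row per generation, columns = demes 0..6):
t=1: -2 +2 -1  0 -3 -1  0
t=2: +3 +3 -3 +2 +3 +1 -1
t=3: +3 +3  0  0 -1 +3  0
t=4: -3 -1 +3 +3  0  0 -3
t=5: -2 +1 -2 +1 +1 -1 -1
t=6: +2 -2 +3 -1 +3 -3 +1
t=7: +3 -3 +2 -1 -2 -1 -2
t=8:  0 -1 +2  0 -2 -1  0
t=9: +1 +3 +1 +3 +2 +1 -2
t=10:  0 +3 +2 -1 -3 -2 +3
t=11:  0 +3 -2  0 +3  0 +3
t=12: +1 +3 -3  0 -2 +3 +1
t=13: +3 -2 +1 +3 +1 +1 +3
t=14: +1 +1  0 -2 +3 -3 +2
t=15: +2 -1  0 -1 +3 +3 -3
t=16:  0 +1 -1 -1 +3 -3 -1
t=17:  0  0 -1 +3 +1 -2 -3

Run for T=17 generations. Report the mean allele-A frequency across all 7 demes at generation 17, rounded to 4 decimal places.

0.8304

t=0: k=[32 32 32 32 32 32 0]
t=1: x=[32.0000 32.0000 32.0000 32.0000 32.0000 29.2800 2.7200] k=[32 32 32 32 32 28 3]
t=2: x=[32.0000 32.0000 32.0000 32.0000 31.6600 26.2150 5.1250] k=[32 32 32 32 32 27 4]
t=3: x=[32.0000 32.0000 32.0000 32.0000 31.5750 25.4700 5.9550] k=[32 32 32 32 31 28 6]
t=4: x=[32.0000 32.0000 32.0000 31.9150 30.8300 26.3850 7.8700] k=[32 32 32 32 31 26 5]
t=5: x=[32.0000 32.0000 32.0000 31.9150 30.6600 24.6400 6.7850] k=[32 32 32 32 32 24 6]
t=6: x=[32.0000 32.0000 32.0000 32.0000 31.3200 23.1500 7.5300] k=[32 32 32 32 32 20 9]
t=7: x=[32.0000 32.0000 32.0000 32.0000 30.9800 20.0850 9.9350] k=[32 32 32 32 29 19 8]
t=8: x=[32.0000 32.0000 32.0000 31.7450 28.4050 18.9150 8.9350] k=[32 32 32 32 26 18 9]
t=9: x=[32.0000 32.0000 32.0000 31.4900 25.8300 17.9150 9.7650] k=[32 32 32 32 28 19 8]
t=10: x=[32.0000 32.0000 32.0000 31.6600 27.5750 18.8300 8.9350] k=[32 32 32 31 25 17 12]
t=11: x=[32.0000 32.0000 31.9150 30.5750 24.8300 17.2550 12.4250] k=[32 32 30 31 28 17 15]
t=12: x=[32.0000 31.8300 30.2550 30.6600 27.3200 17.7650 15.1700] k=[32 32 27 31 25 21 16]
t=13: x=[32.0000 31.5750 27.7650 30.1500 25.1700 20.9150 16.4250] k=[32 30 29 32 26 22 19]
t=14: x=[31.8300 30.0850 29.3400 31.2350 26.1700 22.0850 19.2550] k=[32 31 29 29 29 19 21]
t=15: x=[31.9150 30.9150 29.1700 29.0000 28.1500 20.0200 20.8300] k=[32 30 29 28 31 23 18]
t=16: x=[31.8300 30.0850 29.0000 28.3400 30.0650 23.2550 18.4250] k=[32 31 28 27 32 20 17]
t=17: x=[31.9150 30.8300 28.1700 27.5100 30.5550 20.7650 17.2550] k=[32 31 27 31 32 19 14]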